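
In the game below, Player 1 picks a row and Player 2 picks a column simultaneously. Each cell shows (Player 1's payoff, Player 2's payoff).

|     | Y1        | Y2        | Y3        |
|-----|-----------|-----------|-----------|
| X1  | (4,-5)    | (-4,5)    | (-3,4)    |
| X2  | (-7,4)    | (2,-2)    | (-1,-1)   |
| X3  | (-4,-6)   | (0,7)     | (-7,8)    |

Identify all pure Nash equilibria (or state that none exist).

No pure-strategy Nash equilibrium

Find each player's best response to every opponent strategy; NE are the intersections.
Player 1's best responses — vs Y1: X1 (payoff 4); vs Y2: X2 (payoff 2); vs Y3: X2 (payoff -1).
Player 2's best responses — vs X1: Y2 (payoff 5); vs X2: Y1 (payoff 4); vs X3: Y3 (payoff 8).
No cell has both players best-responding. For instance, Player 1's best reply to Y3 is X2, but against X2 Player 2 prefers Y1 over Y3.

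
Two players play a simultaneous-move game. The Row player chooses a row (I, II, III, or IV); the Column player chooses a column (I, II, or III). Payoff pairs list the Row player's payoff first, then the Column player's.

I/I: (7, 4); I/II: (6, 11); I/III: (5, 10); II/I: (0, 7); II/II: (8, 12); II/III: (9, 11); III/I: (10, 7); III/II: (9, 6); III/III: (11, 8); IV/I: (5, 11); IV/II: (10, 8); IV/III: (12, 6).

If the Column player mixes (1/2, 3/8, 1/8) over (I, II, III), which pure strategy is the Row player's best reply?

The Row player's best reply maximizes expected payoff against the mix.
I: (1/2)·7 + (3/8)·6 + (1/8)·5 = 51/8
II: (1/2)·0 + (3/8)·8 + (1/8)·9 = 33/8
III: (1/2)·10 + (3/8)·9 + (1/8)·11 = 39/4
IV: (1/2)·5 + (3/8)·10 + (1/8)·12 = 31/4
Highest expected payoff is 39/4, from III.

III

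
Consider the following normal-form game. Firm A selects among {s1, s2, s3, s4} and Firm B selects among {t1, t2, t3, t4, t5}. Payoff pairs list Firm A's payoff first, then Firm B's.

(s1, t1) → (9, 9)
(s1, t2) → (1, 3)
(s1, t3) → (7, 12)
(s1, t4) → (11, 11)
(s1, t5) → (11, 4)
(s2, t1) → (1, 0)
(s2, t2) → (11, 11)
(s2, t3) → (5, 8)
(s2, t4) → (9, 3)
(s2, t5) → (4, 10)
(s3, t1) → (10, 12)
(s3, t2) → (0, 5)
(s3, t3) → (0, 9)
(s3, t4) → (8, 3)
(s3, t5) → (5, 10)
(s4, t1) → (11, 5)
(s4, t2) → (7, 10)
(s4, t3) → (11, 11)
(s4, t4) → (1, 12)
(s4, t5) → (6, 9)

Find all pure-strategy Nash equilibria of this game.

A profile is a Nash equilibrium when each player is best-responding to the other.
Firm A's best responses — vs t1: s4 (payoff 11); vs t2: s2 (payoff 11); vs t3: s4 (payoff 11); vs t4: s1 (payoff 11); vs t5: s1 (payoff 11).
Firm B's best responses — vs s1: t3 (payoff 12); vs s2: t2 (payoff 11); vs s3: t1 (payoff 12); vs s4: t4 (payoff 12).
The only mutual best response is (s2, t2); neither player gains by switching there.

(s2, t2)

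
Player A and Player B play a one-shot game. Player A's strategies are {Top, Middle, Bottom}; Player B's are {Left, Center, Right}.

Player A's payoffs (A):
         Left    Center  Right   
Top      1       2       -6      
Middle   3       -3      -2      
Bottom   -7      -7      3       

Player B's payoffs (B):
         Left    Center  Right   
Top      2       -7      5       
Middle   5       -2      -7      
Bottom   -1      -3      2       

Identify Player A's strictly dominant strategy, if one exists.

Check whether one of Player A's strategies beats all alternatives regardless of what the opponent does.
Top is not dominant: against Left, Middle gives 3 > 1.
Middle is not dominant: against Center, Top gives 2 > -3.
Bottom is not dominant: against Left, Top gives 1 > -7.
No single strategy is best against every opponent action.

None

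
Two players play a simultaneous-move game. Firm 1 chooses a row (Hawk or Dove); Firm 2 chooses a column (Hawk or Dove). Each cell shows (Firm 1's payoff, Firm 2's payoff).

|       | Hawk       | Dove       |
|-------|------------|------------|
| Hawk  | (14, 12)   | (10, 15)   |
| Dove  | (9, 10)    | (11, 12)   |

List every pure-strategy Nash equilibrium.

(Dove, Dove)

A profile is a Nash equilibrium when each player is best-responding to the other.
Firm 1's best responses — vs Hawk: Hawk (payoff 14); vs Dove: Dove (payoff 11).
Firm 2's best responses — vs Hawk: Dove (payoff 15); vs Dove: Dove (payoff 12).
The only mutual best response is (Dove, Dove); neither player gains by switching there.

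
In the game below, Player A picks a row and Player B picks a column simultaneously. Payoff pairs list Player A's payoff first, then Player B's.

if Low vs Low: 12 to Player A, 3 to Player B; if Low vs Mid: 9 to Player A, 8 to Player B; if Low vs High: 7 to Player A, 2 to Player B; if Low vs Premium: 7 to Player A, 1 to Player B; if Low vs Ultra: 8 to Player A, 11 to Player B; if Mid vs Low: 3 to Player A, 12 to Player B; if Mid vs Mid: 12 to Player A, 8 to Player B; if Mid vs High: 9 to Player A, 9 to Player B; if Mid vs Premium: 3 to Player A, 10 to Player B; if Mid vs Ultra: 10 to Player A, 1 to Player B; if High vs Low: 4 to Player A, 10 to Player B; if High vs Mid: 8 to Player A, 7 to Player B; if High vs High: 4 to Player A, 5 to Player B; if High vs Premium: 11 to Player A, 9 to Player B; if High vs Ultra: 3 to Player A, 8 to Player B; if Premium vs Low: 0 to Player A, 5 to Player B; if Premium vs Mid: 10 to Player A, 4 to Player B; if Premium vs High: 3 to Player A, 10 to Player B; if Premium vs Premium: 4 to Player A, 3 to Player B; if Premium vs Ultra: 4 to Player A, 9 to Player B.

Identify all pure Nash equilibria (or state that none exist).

A profile is a Nash equilibrium when each player is best-responding to the other.
Player A's best responses — vs Low: Low (payoff 12); vs Mid: Mid (payoff 12); vs High: Mid (payoff 9); vs Premium: High (payoff 11); vs Ultra: Mid (payoff 10).
Player B's best responses — vs Low: Ultra (payoff 11); vs Mid: Low (payoff 12); vs High: Low (payoff 10); vs Premium: High (payoff 10).
No cell has both players best-responding. For instance, Player A's best reply to High is Mid, but against Mid Player B prefers Low over High.

There is no pure-strategy Nash equilibrium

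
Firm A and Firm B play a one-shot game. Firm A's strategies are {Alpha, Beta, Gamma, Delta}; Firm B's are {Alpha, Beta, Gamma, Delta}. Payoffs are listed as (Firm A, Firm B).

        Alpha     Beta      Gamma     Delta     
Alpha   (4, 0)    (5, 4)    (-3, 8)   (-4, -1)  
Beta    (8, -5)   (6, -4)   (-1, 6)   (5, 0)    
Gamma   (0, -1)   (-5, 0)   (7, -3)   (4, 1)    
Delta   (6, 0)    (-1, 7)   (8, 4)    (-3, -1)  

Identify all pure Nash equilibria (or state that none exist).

Check mutual best responses: a cell is a NE iff neither player can gain by unilaterally deviating.
Firm A's best responses — vs Alpha: Beta (payoff 8); vs Beta: Beta (payoff 6); vs Gamma: Delta (payoff 8); vs Delta: Beta (payoff 5).
Firm B's best responses — vs Alpha: Gamma (payoff 8); vs Beta: Gamma (payoff 6); vs Gamma: Delta (payoff 1); vs Delta: Beta (payoff 7).
No cell has both players best-responding. For instance, Firm A's best reply to Gamma is Delta, but against Delta Firm B prefers Beta over Gamma.

None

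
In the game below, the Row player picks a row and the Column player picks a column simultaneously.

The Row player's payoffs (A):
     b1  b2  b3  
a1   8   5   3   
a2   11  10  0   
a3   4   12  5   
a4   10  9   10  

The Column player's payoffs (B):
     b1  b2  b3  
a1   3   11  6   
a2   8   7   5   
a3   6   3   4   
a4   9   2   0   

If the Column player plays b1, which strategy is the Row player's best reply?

a2

With the Column player fixed at b1, the Row player's payoffs are: a1 → 8, a2 → 11, a3 → 4, a4 → 10.
The maximum is 11, achieved by a2.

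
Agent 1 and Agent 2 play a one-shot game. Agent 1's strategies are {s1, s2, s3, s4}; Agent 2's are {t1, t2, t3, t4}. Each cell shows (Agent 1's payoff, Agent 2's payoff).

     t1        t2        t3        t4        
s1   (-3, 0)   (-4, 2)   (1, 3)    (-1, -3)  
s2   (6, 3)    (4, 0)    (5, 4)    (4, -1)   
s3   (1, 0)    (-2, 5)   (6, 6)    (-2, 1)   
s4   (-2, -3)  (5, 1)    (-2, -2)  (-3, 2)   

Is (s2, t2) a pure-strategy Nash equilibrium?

No

Holding Agent 2 at t2: Agent 1 gets 4 from s2 but could get 5 by switching to s4. Agent 1 has a profitable deviation.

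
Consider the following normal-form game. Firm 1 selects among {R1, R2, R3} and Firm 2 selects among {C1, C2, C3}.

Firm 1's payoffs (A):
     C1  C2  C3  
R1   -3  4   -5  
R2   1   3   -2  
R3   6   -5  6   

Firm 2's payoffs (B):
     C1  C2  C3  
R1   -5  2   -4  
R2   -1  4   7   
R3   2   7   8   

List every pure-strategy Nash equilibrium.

(R1, C2) and (R3, C3)

A profile is a Nash equilibrium when each player is best-responding to the other.
Firm 1's best responses — vs C1: R3 (payoff 6); vs C2: R1 (payoff 4); vs C3: R3 (payoff 6).
Firm 2's best responses — vs R1: C2 (payoff 2); vs R2: C3 (payoff 7); vs R3: C3 (payoff 8).
Mutual best responses occur at (R1, C2) and (R3, C3); at each, neither player gains by switching.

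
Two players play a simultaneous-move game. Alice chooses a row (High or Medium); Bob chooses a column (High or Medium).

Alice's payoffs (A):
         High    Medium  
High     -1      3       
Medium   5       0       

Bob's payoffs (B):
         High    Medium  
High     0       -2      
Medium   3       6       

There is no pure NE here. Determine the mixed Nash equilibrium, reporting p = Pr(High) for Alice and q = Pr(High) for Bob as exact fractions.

p = 3/5, q = 1/3

In a mixed NE each player is indifferent between their pure strategies, so the opponent's mix sets the indifference.
Bob indifferent between High and Medium: p·0 + (1−p)·3 = p·(-2) + (1−p)·6 ⟹ 3 + (-3)p = 6 + (-8)p ⟹ p = 3/5.
Alice indifferent between High and Medium: q·(-1) + (1−q)·3 = q·5 + (1−q)·0 ⟹ 3 + (-4)q = 0 + 5q ⟹ q = 1/3.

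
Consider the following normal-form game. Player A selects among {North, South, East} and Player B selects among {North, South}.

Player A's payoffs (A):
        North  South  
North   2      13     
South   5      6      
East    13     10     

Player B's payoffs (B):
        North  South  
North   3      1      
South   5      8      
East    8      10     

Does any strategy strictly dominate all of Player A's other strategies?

None

Check whether one of Player A's strategies beats all alternatives regardless of what the opponent does.
North is not dominant: against North, South gives 5 > 2.
South is not dominant: against North, East gives 13 > 5.
East is not dominant: against South, North gives 13 > 10.
No single strategy is best against every opponent action.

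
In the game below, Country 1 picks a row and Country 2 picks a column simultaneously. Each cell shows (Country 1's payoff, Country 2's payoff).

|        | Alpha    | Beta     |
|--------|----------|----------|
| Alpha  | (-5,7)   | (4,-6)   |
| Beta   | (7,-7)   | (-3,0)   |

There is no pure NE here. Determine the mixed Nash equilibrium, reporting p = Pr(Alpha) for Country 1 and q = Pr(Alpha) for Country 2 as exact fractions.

Each player's mixing probability is pinned down by making the *other* player indifferent.
Country 2 indifferent between Alpha and Beta: p·7 + (1−p)·(-7) = p·(-6) + (1−p)·0 ⟹ (-7) + 14p = 0 + (-6)p ⟹ p = 7/20.
Country 1 indifferent between Alpha and Beta: q·(-5) + (1−q)·4 = q·7 + (1−q)·(-3) ⟹ 4 + (-9)q = (-3) + 10q ⟹ q = 7/19.

p = 7/20, q = 7/19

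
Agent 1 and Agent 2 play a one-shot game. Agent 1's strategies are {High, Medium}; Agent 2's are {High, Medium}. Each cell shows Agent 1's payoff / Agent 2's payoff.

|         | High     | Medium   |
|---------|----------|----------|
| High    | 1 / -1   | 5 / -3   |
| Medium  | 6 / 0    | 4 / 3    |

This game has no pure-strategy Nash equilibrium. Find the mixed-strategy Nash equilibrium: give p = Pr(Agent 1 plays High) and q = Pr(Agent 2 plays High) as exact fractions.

p = 3/5, q = 1/6

In a mixed NE each player is indifferent between their pure strategies, so the opponent's mix sets the indifference.
Agent 2 indifferent between High and Medium: p·(-1) + (1−p)·0 = p·(-3) + (1−p)·3 ⟹ 0 + (-1)p = 3 + (-6)p ⟹ p = 3/5.
Agent 1 indifferent between High and Medium: q·1 + (1−q)·5 = q·6 + (1−q)·4 ⟹ 5 + (-4)q = 4 + 2q ⟹ q = 1/6.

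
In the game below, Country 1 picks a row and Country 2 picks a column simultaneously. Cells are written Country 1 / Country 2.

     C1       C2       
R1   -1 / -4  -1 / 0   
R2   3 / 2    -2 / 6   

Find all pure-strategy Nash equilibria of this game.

(R1, C2)

Find each player's best response to every opponent strategy; NE are the intersections.
Country 1's best responses — vs C1: R2 (payoff 3); vs C2: R1 (payoff -1).
Country 2's best responses — vs R1: C2 (payoff 0); vs R2: C2 (payoff 6).
The only mutual best response is (R1, C2); neither player gains by switching there.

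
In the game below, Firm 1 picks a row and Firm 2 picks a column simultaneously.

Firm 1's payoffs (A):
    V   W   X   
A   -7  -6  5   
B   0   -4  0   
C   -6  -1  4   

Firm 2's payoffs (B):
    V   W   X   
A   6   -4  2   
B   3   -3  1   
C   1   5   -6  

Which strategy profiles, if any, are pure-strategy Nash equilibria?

Find each player's best response to every opponent strategy; NE are the intersections.
Firm 1's best responses — vs V: B (payoff 0); vs W: C (payoff -1); vs X: A (payoff 5).
Firm 2's best responses — vs A: V (payoff 6); vs B: V (payoff 3); vs C: W (payoff 5).
Mutual best responses occur at (B, V) and (C, W); at each, neither player gains by switching.

(B, V) and (C, W)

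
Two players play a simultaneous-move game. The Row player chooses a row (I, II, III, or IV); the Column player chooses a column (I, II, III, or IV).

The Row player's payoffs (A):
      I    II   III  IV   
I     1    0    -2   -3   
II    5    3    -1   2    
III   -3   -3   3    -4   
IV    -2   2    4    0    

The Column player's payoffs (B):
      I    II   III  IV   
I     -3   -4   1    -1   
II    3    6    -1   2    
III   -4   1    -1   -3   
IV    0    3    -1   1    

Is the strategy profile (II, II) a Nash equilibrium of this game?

Holding the Column player at II: the Row player gets 3 from II, versus 0 from I, -3 from III, 2 from IV. No profitable deviation for the Row player.
Holding the Row player at II: the Column player gets 6 from II, versus 3 from I, -1 from III, 2 from IV. No profitable deviation for the Column player either.

Yes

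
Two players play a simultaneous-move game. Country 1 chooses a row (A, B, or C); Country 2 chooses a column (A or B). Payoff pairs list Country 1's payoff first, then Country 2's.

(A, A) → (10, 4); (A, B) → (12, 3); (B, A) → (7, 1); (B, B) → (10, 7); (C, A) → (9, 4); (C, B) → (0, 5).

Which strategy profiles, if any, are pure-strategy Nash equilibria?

Find each player's best response to every opponent strategy; NE are the intersections.
Country 1's best responses — vs A: A (payoff 10); vs B: A (payoff 12).
Country 2's best responses — vs A: A (payoff 4); vs B: B (payoff 7); vs C: B (payoff 5).
The only mutual best response is (A, A); neither player gains by switching there.

(A, A)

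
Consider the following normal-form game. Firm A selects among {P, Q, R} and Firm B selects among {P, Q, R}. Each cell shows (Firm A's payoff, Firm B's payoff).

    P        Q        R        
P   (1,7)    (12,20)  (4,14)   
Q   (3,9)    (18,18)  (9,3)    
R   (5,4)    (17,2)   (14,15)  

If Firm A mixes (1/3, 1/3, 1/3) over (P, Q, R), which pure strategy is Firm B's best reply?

Q

Firm B's best reply maximizes expected payoff against the mix.
P: (1/3)·7 + (1/3)·9 + (1/3)·4 = 20/3
Q: (1/3)·20 + (1/3)·18 + (1/3)·2 = 40/3
R: (1/3)·14 + (1/3)·3 + (1/3)·15 = 32/3
Highest expected payoff is 40/3, from Q.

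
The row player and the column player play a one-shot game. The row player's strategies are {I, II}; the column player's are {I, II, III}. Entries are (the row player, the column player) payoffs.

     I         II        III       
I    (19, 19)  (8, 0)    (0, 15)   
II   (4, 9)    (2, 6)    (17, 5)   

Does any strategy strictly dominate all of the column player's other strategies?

Check whether one of the column player's strategies beats all alternatives regardless of what the opponent does.
I strictly dominates: vs I: 19 > each of {0, 15}; vs II: 9 > each of {6, 5}.

I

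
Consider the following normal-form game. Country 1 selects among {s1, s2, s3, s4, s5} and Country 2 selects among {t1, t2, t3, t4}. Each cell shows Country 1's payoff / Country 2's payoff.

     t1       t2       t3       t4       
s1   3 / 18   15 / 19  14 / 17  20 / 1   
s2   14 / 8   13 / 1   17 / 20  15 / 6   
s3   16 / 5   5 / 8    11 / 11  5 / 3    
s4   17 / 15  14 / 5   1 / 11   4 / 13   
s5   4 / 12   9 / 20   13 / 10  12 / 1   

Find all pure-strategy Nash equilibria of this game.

(s1, t2), (s2, t3), and (s4, t1)

Find each player's best response to every opponent strategy; NE are the intersections.
Country 1's best responses — vs t1: s4 (payoff 17); vs t2: s1 (payoff 15); vs t3: s2 (payoff 17); vs t4: s1 (payoff 20).
Country 2's best responses — vs s1: t2 (payoff 19); vs s2: t3 (payoff 20); vs s3: t3 (payoff 11); vs s4: t1 (payoff 15); vs s5: t2 (payoff 20).
Mutual best responses occur at (s1, t2), (s2, t3), and (s4, t1); at each, neither player gains by switching.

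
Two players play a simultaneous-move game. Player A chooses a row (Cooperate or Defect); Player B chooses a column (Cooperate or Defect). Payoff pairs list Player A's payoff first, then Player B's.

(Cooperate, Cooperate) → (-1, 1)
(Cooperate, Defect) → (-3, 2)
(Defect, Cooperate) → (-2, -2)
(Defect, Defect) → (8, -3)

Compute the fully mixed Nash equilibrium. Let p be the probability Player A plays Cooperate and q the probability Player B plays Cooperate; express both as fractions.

Each player's mixing probability is pinned down by making the *other* player indifferent.
Player B indifferent between Cooperate and Defect: p·1 + (1−p)·(-2) = p·2 + (1−p)·(-3) ⟹ (-2) + 3p = (-3) + 5p ⟹ p = 1/2.
Player A indifferent between Cooperate and Defect: q·(-1) + (1−q)·(-3) = q·(-2) + (1−q)·8 ⟹ (-3) + 2q = 8 + (-10)q ⟹ q = 11/12.

p = 1/2, q = 11/12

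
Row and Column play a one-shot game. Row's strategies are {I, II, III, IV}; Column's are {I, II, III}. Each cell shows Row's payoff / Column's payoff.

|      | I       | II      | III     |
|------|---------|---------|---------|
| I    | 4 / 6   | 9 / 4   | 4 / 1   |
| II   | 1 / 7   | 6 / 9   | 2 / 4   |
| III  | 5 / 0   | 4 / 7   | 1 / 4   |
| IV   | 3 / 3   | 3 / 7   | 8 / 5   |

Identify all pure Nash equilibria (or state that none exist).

There is no pure-strategy Nash equilibrium

A profile is a Nash equilibrium when each player is best-responding to the other.
Row's best responses — vs I: III (payoff 5); vs II: I (payoff 9); vs III: IV (payoff 8).
Column's best responses — vs I: I (payoff 6); vs II: II (payoff 9); vs III: II (payoff 7); vs IV: II (payoff 7).
No cell has both players best-responding. For instance, Row's best reply to II is I, but against I Column prefers I over II.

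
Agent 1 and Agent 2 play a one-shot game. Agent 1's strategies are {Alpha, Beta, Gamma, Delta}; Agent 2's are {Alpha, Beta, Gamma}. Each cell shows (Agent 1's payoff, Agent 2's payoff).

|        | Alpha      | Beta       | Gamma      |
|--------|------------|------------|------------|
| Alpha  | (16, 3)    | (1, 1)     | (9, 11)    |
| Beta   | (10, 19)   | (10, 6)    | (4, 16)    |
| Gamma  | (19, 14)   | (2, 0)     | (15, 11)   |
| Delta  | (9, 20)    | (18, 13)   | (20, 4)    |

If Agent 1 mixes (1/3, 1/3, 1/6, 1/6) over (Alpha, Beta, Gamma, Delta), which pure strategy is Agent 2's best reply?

Alpha

Compute Agent 2's expected payoff from each pure strategy against the given mix.
Alpha: (1/3)·3 + (1/3)·19 + (1/6)·14 + (1/6)·20 = 13
Beta: (1/3)·1 + (1/3)·6 + (1/6)·0 + (1/6)·13 = 9/2
Gamma: (1/3)·11 + (1/3)·16 + (1/6)·11 + (1/6)·4 = 23/2
Highest expected payoff is 13, from Alpha.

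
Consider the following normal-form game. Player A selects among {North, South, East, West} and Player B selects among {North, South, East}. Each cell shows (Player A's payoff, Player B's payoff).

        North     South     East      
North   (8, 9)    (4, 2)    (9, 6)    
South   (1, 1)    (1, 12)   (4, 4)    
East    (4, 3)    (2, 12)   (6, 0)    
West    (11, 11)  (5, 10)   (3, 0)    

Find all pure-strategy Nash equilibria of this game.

(West, North)

A profile is a Nash equilibrium when each player is best-responding to the other.
Player A's best responses — vs North: West (payoff 11); vs South: West (payoff 5); vs East: North (payoff 9).
Player B's best responses — vs North: North (payoff 9); vs South: South (payoff 12); vs East: South (payoff 12); vs West: North (payoff 11).
The only mutual best response is (West, North); neither player gains by switching there.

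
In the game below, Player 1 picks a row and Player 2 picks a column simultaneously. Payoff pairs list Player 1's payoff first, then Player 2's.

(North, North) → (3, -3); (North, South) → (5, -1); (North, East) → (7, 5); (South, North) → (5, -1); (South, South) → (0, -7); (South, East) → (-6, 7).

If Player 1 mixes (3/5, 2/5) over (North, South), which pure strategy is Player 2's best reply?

East

Compute Player 2's expected payoff from each pure strategy against the given mix.
North: (3/5)·(-3) + (2/5)·(-1) = -11/5
South: (3/5)·(-1) + (2/5)·(-7) = -17/5
East: (3/5)·5 + (2/5)·7 = 29/5
Highest expected payoff is 29/5, from East.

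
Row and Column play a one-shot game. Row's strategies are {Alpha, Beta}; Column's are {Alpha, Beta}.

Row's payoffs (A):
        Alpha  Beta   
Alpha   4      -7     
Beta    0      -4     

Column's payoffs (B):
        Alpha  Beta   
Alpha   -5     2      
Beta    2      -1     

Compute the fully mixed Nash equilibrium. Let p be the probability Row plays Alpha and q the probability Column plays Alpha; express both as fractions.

Each player's mixing probability is pinned down by making the *other* player indifferent.
Column indifferent between Alpha and Beta: p·(-5) + (1−p)·2 = p·2 + (1−p)·(-1) ⟹ 2 + (-7)p = (-1) + 3p ⟹ p = 3/10.
Row indifferent between Alpha and Beta: q·4 + (1−q)·(-7) = q·0 + (1−q)·(-4) ⟹ (-7) + 11q = (-4) + 4q ⟹ q = 3/7.

p = 3/10, q = 3/7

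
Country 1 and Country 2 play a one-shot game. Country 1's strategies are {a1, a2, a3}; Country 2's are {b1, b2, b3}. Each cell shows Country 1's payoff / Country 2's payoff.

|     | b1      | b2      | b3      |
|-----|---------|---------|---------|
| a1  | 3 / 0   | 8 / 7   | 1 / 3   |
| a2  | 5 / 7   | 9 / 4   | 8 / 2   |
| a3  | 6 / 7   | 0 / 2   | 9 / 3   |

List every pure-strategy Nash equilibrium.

Find each player's best response to every opponent strategy; NE are the intersections.
Country 1's best responses — vs b1: a3 (payoff 6); vs b2: a2 (payoff 9); vs b3: a3 (payoff 9).
Country 2's best responses — vs a1: b2 (payoff 7); vs a2: b1 (payoff 7); vs a3: b1 (payoff 7).
The only mutual best response is (a3, b1); neither player gains by switching there.

(a3, b1)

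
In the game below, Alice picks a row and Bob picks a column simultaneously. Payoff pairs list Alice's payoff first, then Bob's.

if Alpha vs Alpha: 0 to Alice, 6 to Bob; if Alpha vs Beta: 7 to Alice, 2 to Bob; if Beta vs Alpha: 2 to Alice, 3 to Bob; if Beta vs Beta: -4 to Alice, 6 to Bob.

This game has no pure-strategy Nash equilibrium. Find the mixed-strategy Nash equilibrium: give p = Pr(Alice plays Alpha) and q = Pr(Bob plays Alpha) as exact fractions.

p = 3/7, q = 11/13

In a mixed NE each player is indifferent between their pure strategies, so the opponent's mix sets the indifference.
Bob indifferent between Alpha and Beta: p·6 + (1−p)·3 = p·2 + (1−p)·6 ⟹ 3 + 3p = 6 + (-4)p ⟹ p = 3/7.
Alice indifferent between Alpha and Beta: q·0 + (1−q)·7 = q·2 + (1−q)·(-4) ⟹ 7 + (-7)q = (-4) + 6q ⟹ q = 11/13.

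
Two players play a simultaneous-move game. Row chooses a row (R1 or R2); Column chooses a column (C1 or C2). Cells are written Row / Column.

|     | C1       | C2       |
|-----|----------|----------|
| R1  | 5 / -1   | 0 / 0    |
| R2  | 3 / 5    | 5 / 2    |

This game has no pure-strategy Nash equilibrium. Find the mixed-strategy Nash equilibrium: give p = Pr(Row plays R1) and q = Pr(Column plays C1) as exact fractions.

In a mixed NE each player is indifferent between their pure strategies, so the opponent's mix sets the indifference.
Column indifferent between C1 and C2: p·(-1) + (1−p)·5 = p·0 + (1−p)·2 ⟹ 5 + (-6)p = 2 + (-2)p ⟹ p = 3/4.
Row indifferent between R1 and R2: q·5 + (1−q)·0 = q·3 + (1−q)·5 ⟹ 0 + 5q = 5 + (-2)q ⟹ q = 5/7.

p = 3/4, q = 5/7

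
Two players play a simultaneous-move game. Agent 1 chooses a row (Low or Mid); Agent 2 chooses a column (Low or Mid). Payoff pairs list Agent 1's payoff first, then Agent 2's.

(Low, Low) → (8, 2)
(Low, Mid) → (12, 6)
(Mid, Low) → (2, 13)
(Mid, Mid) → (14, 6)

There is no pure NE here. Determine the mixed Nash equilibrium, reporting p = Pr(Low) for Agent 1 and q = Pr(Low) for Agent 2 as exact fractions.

p = 7/11, q = 1/4

In a mixed NE each player is indifferent between their pure strategies, so the opponent's mix sets the indifference.
Agent 2 indifferent between Low and Mid: p·2 + (1−p)·13 = p·6 + (1−p)·6 ⟹ 13 + (-11)p = 6 + 0p ⟹ p = 7/11.
Agent 1 indifferent between Low and Mid: q·8 + (1−q)·12 = q·2 + (1−q)·14 ⟹ 12 + (-4)q = 14 + (-12)q ⟹ q = 1/4.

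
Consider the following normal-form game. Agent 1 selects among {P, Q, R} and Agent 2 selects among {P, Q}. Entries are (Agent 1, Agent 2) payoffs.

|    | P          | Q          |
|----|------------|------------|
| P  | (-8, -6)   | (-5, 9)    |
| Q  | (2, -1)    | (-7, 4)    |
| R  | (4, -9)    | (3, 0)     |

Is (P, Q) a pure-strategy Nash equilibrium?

No

Holding Agent 2 at Q: Agent 1 gets -5 from P but could get 3 by switching to R. Agent 1 has a profitable deviation.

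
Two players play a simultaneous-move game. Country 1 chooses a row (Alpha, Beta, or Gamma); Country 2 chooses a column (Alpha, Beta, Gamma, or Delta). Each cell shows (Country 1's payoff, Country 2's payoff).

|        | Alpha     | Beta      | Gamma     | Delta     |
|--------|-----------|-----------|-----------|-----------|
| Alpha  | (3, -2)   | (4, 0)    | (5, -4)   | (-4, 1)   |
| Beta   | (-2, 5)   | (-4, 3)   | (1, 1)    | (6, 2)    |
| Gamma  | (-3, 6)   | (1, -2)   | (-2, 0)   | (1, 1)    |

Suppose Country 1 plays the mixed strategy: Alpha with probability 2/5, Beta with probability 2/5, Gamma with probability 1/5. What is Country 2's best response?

Alpha

Country 2's best reply maximizes expected payoff against the mix.
Alpha: (2/5)·(-2) + (2/5)·5 + (1/5)·6 = 12/5
Beta: (2/5)·0 + (2/5)·3 + (1/5)·(-2) = 4/5
Gamma: (2/5)·(-4) + (2/5)·1 + (1/5)·0 = -6/5
Delta: (2/5)·1 + (2/5)·2 + (1/5)·1 = 7/5
Highest expected payoff is 12/5, from Alpha.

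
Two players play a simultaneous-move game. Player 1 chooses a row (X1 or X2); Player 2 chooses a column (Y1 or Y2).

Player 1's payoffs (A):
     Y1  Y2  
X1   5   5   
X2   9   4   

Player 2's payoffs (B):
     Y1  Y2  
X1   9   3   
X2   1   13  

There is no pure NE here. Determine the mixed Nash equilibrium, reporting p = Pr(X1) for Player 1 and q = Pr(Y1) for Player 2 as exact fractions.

p = 2/3, q = 1/5

Each player's mixing probability is pinned down by making the *other* player indifferent.
Player 2 indifferent between Y1 and Y2: p·9 + (1−p)·1 = p·3 + (1−p)·13 ⟹ 1 + 8p = 13 + (-10)p ⟹ p = 2/3.
Player 1 indifferent between X1 and X2: q·5 + (1−q)·5 = q·9 + (1−q)·4 ⟹ 5 + 0q = 4 + 5q ⟹ q = 1/5.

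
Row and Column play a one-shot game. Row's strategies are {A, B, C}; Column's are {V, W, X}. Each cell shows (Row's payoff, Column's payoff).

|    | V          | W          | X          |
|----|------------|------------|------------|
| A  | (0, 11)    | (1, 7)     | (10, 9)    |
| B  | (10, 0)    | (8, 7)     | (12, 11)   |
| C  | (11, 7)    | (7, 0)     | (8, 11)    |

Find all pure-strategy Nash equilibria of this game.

Check mutual best responses: a cell is a NE iff neither player can gain by unilaterally deviating.
Row's best responses — vs V: C (payoff 11); vs W: B (payoff 8); vs X: B (payoff 12).
Column's best responses — vs A: V (payoff 11); vs B: X (payoff 11); vs C: X (payoff 11).
The only mutual best response is (B, X); neither player gains by switching there.

(B, X)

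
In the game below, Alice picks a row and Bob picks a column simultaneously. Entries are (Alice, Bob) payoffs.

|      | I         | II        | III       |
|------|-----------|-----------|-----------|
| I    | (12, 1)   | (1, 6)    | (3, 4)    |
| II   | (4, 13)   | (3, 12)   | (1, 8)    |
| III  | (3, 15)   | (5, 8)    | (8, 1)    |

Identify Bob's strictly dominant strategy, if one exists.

A strategy is strictly dominant if it gives Bob a strictly higher payoff than every other strategy, against every choice by the opponent.
I is not dominant: against I, II gives 6 > 1.
II is not dominant: against II, I gives 13 > 12.
III is not dominant: against I, II gives 6 > 4.
No single strategy is best against every opponent action.

No strictly dominant strategy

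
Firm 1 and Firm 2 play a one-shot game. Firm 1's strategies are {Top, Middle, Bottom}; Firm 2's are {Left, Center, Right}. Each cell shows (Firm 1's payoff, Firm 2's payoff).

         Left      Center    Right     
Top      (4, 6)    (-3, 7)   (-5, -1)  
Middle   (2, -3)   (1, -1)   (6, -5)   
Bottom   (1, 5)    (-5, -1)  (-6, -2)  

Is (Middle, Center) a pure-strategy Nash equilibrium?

Holding Firm 2 at Center: Firm 1 gets 1 from Middle, versus -3 from Top, -5 from Bottom. No profitable deviation for Firm 1.
Holding Firm 1 at Middle: Firm 2 gets -1 from Center, versus -3 from Left, -5 from Right. No profitable deviation for Firm 2 either.

Yes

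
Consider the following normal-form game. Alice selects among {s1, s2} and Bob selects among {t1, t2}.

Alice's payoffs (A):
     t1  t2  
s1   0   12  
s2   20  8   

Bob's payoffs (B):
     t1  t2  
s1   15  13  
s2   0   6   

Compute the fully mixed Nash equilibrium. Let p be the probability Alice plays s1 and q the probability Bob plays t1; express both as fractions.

Each player's mixing probability is pinned down by making the *other* player indifferent.
Bob indifferent between t1 and t2: p·15 + (1−p)·0 = p·13 + (1−p)·6 ⟹ 0 + 15p = 6 + 7p ⟹ p = 3/4.
Alice indifferent between s1 and s2: q·0 + (1−q)·12 = q·20 + (1−q)·8 ⟹ 12 + (-12)q = 8 + 12q ⟹ q = 1/6.

p = 3/4, q = 1/6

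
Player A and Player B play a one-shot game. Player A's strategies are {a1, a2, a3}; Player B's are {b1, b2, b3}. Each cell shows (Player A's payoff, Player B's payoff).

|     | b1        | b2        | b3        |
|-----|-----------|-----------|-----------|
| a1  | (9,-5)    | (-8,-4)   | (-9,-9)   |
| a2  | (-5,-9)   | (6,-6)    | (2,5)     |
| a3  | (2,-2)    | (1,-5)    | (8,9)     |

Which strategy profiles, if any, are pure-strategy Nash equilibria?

(a3, b3)

A profile is a Nash equilibrium when each player is best-responding to the other.
Player A's best responses — vs b1: a1 (payoff 9); vs b2: a2 (payoff 6); vs b3: a3 (payoff 8).
Player B's best responses — vs a1: b2 (payoff -4); vs a2: b3 (payoff 5); vs a3: b3 (payoff 9).
The only mutual best response is (a3, b3); neither player gains by switching there.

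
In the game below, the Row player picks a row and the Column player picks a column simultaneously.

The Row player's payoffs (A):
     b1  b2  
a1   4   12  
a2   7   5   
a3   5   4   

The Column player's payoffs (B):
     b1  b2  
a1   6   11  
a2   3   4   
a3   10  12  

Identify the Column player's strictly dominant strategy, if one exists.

Check whether one of the Column player's strategies beats all alternatives regardless of what the opponent does.
b2 strictly dominates: vs a1: 11 > 6; vs a2: 4 > 3; vs a3: 12 > 10.

b2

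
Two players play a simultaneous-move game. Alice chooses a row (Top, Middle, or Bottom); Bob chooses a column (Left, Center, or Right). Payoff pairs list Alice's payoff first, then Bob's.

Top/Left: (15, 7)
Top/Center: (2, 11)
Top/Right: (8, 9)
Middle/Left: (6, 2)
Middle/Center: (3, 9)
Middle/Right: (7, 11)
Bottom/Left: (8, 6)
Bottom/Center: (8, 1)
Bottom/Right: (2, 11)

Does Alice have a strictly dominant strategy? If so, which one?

Check whether one of Alice's strategies beats all alternatives regardless of what the opponent does.
Top is not dominant: against Center, Middle gives 3 > 2.
Middle is not dominant: against Left, Top gives 15 > 6.
Bottom is not dominant: against Left, Top gives 15 > 8.
No single strategy is best against every opponent action.

None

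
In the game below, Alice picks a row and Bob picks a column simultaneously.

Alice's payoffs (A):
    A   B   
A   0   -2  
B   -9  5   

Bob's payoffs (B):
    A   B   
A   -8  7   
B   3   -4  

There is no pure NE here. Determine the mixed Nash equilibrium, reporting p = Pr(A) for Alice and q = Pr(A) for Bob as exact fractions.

In a mixed NE each player is indifferent between their pure strategies, so the opponent's mix sets the indifference.
Bob indifferent between A and B: p·(-8) + (1−p)·3 = p·7 + (1−p)·(-4) ⟹ 3 + (-11)p = (-4) + 11p ⟹ p = 7/22.
Alice indifferent between A and B: q·0 + (1−q)·(-2) = q·(-9) + (1−q)·5 ⟹ (-2) + 2q = 5 + (-14)q ⟹ q = 7/16.

p = 7/22, q = 7/16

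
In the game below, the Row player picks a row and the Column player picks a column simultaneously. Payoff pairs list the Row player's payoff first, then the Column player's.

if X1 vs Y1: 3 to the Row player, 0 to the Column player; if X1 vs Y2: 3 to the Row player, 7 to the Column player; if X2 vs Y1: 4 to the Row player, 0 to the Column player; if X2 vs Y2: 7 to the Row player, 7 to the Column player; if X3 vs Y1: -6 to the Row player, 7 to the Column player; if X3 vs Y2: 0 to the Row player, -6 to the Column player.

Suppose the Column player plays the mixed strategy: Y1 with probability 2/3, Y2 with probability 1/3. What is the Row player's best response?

Compute the Row player's expected payoff from each pure strategy against the given mix.
X1: (2/3)·3 + (1/3)·3 = 3
X2: (2/3)·4 + (1/3)·7 = 5
X3: (2/3)·(-6) + (1/3)·0 = -4
Highest expected payoff is 5, from X2.

X2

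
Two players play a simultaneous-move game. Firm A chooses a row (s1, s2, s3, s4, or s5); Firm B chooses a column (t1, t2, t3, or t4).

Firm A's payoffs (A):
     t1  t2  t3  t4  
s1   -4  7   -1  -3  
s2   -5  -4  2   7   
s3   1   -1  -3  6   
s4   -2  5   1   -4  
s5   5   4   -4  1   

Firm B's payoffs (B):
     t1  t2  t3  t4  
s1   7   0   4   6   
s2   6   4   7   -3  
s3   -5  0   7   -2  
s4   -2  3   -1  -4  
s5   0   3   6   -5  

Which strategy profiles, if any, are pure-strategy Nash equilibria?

(s2, t3)

Check mutual best responses: a cell is a NE iff neither player can gain by unilaterally deviating.
Firm A's best responses — vs t1: s5 (payoff 5); vs t2: s1 (payoff 7); vs t3: s2 (payoff 2); vs t4: s2 (payoff 7).
Firm B's best responses — vs s1: t1 (payoff 7); vs s2: t3 (payoff 7); vs s3: t3 (payoff 7); vs s4: t2 (payoff 3); vs s5: t3 (payoff 6).
The only mutual best response is (s2, t3); neither player gains by switching there.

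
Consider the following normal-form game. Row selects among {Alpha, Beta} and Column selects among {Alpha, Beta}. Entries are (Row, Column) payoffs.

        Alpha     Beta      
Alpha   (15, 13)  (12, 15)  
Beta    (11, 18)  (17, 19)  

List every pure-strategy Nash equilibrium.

(Beta, Beta)

A profile is a Nash equilibrium when each player is best-responding to the other.
Row's best responses — vs Alpha: Alpha (payoff 15); vs Beta: Beta (payoff 17).
Column's best responses — vs Alpha: Beta (payoff 15); vs Beta: Beta (payoff 19).
The only mutual best response is (Beta, Beta); neither player gains by switching there.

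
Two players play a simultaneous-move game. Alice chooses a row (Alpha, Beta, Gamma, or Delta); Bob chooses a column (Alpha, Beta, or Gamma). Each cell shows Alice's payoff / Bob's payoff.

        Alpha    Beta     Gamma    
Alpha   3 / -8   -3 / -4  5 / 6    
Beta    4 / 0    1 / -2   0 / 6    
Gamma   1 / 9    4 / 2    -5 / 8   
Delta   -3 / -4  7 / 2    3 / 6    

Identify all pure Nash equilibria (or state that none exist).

Find each player's best response to every opponent strategy; NE are the intersections.
Alice's best responses — vs Alpha: Beta (payoff 4); vs Beta: Delta (payoff 7); vs Gamma: Alpha (payoff 5).
Bob's best responses — vs Alpha: Gamma (payoff 6); vs Beta: Gamma (payoff 6); vs Gamma: Alpha (payoff 9); vs Delta: Gamma (payoff 6).
The only mutual best response is (Alpha, Gamma); neither player gains by switching there.

(Alpha, Gamma)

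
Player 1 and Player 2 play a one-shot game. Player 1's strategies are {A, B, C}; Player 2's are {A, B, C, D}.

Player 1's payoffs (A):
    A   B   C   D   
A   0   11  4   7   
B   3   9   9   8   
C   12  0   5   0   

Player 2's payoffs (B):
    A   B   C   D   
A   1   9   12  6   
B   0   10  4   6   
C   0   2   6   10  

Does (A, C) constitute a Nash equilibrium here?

No

Holding Player 2 at C: Player 1 gets 4 from A but could get 9 by switching to B. Player 1 has a profitable deviation.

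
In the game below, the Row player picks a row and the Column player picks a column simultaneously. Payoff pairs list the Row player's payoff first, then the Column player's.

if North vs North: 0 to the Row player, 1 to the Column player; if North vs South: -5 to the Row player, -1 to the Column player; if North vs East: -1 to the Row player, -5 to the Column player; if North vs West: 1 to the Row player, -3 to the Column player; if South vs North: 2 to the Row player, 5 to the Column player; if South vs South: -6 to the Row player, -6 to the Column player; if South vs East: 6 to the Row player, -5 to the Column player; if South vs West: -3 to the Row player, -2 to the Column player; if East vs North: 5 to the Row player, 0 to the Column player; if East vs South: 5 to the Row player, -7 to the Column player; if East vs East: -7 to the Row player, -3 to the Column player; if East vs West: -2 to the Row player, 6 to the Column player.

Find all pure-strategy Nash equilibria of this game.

No pure-strategy Nash equilibrium

Find each player's best response to every opponent strategy; NE are the intersections.
The Row player's best responses — vs North: East (payoff 5); vs South: East (payoff 5); vs East: South (payoff 6); vs West: North (payoff 1).
The Column player's best responses — vs North: North (payoff 1); vs South: North (payoff 5); vs East: West (payoff 6).
No cell has both players best-responding. For instance, the Row player's best reply to West is North, but against North the Column player prefers North over West.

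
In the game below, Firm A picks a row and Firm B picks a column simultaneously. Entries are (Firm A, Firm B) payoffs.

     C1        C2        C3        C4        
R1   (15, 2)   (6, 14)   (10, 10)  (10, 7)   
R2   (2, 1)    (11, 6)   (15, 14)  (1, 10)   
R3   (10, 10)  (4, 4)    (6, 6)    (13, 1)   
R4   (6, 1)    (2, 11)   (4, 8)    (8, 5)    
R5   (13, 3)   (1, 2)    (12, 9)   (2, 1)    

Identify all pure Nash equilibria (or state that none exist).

(R2, C3)

A profile is a Nash equilibrium when each player is best-responding to the other.
Firm A's best responses — vs C1: R1 (payoff 15); vs C2: R2 (payoff 11); vs C3: R2 (payoff 15); vs C4: R3 (payoff 13).
Firm B's best responses — vs R1: C2 (payoff 14); vs R2: C3 (payoff 14); vs R3: C1 (payoff 10); vs R4: C2 (payoff 11); vs R5: C3 (payoff 9).
The only mutual best response is (R2, C3); neither player gains by switching there.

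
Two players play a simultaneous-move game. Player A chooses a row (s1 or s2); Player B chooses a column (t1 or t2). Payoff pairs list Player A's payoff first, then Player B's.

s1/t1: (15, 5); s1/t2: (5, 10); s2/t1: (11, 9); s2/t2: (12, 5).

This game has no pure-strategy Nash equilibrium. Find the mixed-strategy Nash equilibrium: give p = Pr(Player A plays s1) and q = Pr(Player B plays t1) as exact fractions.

In a mixed NE each player is indifferent between their pure strategies, so the opponent's mix sets the indifference.
Player B indifferent between t1 and t2: p·5 + (1−p)·9 = p·10 + (1−p)·5 ⟹ 9 + (-4)p = 5 + 5p ⟹ p = 4/9.
Player A indifferent between s1 and s2: q·15 + (1−q)·5 = q·11 + (1−q)·12 ⟹ 5 + 10q = 12 + (-1)q ⟹ q = 7/11.

p = 4/9, q = 7/11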